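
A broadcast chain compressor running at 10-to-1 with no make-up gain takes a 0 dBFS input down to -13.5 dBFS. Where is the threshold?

Let T be the threshold. Output overshoot = (input overshoot)/R, so -13.5 − T = (0 − T)/10.
10·(-13.5 − T) = 0 − T → 9·T = -135 − 0 = -135.
T = -135/9 = -15 dBFS.

-15 dBFS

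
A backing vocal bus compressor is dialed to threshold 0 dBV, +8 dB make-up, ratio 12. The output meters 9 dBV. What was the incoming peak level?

12 dBV

Before make-up, the level was 9 − 8 = 1 dBV.
The compressed level sits 1 − 0 = 1 dB over threshold.
Before 12:1 compression the overshoot was 1 × 12 = 12 dB, so input = 0 + 12 = 12 dBV.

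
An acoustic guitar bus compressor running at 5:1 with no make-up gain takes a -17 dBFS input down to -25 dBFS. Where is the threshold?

-27 dBFS

Gain reduction = -17 − (-25) = 8 dB; output overshoot = GR / (R − 1) = 8 / 4 = 2 dB.
Threshold = output − output overshoot = -25 − 2 = -27 dBFS.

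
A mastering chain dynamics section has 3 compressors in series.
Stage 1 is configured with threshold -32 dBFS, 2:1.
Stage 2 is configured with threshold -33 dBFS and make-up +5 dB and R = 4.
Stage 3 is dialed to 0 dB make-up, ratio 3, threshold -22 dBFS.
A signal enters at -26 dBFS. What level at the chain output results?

Stage 1: -26 dBFS is 6 dB over -32 dBFS; at 2:1 that becomes 3 dB over, giving -29 dBFS.
Stage 2: overshoot 4 dB → 4/4 = 1 dB → -32 dBFS; +5 dB make-up → -27 dBFS.
Stage 3: below threshold (-27 ≤ -22); passes unchanged; output -27 dBFS.

-27 dBFS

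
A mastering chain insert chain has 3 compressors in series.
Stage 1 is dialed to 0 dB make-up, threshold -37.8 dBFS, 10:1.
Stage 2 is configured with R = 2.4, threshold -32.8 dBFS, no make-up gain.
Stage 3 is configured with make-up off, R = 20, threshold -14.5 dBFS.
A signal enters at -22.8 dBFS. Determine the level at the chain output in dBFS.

Stage 1: 15 dB above -37.8 dBFS, reduced 10:1 to 1.5 dB above → -36.3 dBFS.
Stage 2: -36.3 dBFS is at or below the -32.8 dBFS threshold — no compression; output -36.3 dBFS.
Stage 3: -36.3 dBFS is at or below the -14.5 dBFS threshold — no compression; output -36.3 dBFS.

-36.3 dBFS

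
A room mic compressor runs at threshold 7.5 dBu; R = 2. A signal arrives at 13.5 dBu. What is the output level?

Overshoot: 13.5 − 7.5 = 6 dB.
The 6 dB excess becomes 3 dB after 2:1 reduction.
So the level is 7.5 + 3 = 10.5 dBu.

10.5 dBu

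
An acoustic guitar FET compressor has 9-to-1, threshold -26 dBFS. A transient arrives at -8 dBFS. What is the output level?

-24 dBFS

-8 dBFS sits 18 dB over threshold.
9:1 compression reduces that to 18/9 = 2 dB over.
That puts the output at -24 dBFS.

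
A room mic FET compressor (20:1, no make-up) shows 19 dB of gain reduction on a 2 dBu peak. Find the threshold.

Gain reduction = 2 − (-17) = 19 dB; output overshoot = GR / (R − 1) = 19 / 19 = 1 dB.
Threshold = output − output overshoot = -17 − 1 = -18 dBu.

-18 dBu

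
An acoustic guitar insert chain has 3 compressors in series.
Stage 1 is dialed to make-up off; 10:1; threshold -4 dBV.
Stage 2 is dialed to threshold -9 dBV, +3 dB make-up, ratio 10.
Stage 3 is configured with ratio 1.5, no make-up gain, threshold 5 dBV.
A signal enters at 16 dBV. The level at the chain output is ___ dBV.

-5.3 dBV

Stage 1: 20 dB above -4 dBV, reduced 10:1 to 2 dB above → -2 dBV.
Stage 2: -2 dBV is 7 dB over -9 dBV; at 10:1 that becomes 0.7 dB over, giving -8.3 dBV; +3 dB make-up → -5.3 dBV.
Stage 3: -5.3 dBV is at or below the 5 dBV threshold — no compression; output -5.3 dBV.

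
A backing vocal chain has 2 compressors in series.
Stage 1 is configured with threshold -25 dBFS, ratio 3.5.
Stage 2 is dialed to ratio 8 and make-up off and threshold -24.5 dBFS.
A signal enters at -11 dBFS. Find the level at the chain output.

Stage 1: -11 dBFS is 14 dB over -25 dBFS; at 3.5:1 that becomes 4 dB over, giving -21 dBFS.
Stage 2: -21 dBFS is 3.5 dB over -24.5 dBFS; at 8:1 that becomes 0.4375 dB over, giving -24.0625 dBFS.

-24.0625 dBFS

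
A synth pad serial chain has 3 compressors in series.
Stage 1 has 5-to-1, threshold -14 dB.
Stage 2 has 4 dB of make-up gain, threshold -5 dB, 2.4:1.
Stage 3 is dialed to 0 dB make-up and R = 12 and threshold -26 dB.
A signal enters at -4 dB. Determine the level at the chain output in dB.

Stage 1: -4 dB is 10 dB over -14 dB; at 5:1 that becomes 2 dB over, giving -12 dB.
Stage 2: below threshold (-12 ≤ -5); passes unchanged; make-up brings it to -8 dB.
Stage 3: 18 dB above -26 dB, reduced 12:1 to 1.5 dB above → -24.5 dB.

-24.5 dB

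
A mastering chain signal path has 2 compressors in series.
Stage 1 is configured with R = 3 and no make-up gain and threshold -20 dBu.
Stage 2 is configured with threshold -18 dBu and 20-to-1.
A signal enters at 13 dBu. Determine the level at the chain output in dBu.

Stage 1: 33 dB above -20 dBu, reduced 3:1 to 11 dB above → -9 dBu.
Stage 2: overshoot 9 dB → 9/20 = 0.45 dB → -17.55 dBu.

-17.55 dBu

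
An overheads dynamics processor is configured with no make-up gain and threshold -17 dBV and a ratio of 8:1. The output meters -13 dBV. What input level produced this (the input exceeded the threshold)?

15 dBV

Post-compression overshoot = -13 − (-17) = 4 dB.
Input overshoot = R × output overshoot = 32 dB → input = -17 + 32 = 15 dBV.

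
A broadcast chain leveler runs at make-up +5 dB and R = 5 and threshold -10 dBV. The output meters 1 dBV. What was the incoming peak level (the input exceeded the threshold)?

20 dBV

Stripping the +5 dB make-up gives -4 dBV at the gain stage.
The compressed level sits -4 − (-10) = 6 dB over threshold.
Input overshoot = R × output overshoot = 30 dB → input = -10 + 30 = 20 dBV.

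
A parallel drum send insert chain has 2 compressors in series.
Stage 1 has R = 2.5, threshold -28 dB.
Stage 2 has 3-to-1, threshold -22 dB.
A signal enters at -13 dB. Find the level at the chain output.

Stage 1: 15 dB above -28 dB, reduced 2.5:1 to 6 dB above → -22 dB.
Stage 2: -22 dB ≤ -22 dB, so stage 2 doesn't engage; output -22 dB.

-22 dB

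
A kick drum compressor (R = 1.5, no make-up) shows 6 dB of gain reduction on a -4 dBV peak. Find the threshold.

-22 dBV

Gain reduction = -4 − (-10) = 6 dB; output overshoot = GR / (R − 1) = 6 / 0.5 = 12 dB.
Threshold = output − output overshoot = -10 − 12 = -22 dBV.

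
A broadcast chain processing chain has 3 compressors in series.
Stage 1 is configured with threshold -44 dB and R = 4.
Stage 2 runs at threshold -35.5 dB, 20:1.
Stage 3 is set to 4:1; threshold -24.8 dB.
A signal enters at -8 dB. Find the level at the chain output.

-35.475 dB

Stage 1: -8 dB is 36 dB over -44 dB; at 4:1 that becomes 9 dB over, giving -35 dB.
Stage 2: 0.5 dB above -35.5 dB, reduced 20:1 to 0.025 dB above → -35.475 dB.
Stage 3: -35.475 dB ≤ -24.8 dB, so stage 3 doesn't engage; output -35.475 dB.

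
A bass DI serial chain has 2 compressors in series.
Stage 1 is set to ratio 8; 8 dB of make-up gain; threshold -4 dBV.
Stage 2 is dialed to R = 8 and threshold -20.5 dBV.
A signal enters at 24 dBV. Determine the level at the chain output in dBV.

-17 dBV

Stage 1: 24 dBV is 28 dB over -4 dBV; at 8:1 that becomes 3.5 dB over, giving -0.5 dBV; +8 dB make-up → 7.5 dBV.
Stage 2: 7.5 dBV is 28 dB over -20.5 dBV; at 8:1 that becomes 3.5 dB over, giving -17 dBV.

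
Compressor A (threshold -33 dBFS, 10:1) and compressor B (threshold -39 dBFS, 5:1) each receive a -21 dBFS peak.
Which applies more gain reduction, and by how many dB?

A: GR = 12 − 12/10 = 10.8 dB.
B: GR = 18 − 18/5 = 14.4 dB.
B reduces 3.6 dB more.

B, by 3.6 dB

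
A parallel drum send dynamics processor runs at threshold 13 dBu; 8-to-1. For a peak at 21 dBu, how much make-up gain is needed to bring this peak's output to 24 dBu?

Without make-up, output = threshold + overshoot/8 = 13 + 1 = 14 dBu.
Gap to target: 10 dB.

10 dB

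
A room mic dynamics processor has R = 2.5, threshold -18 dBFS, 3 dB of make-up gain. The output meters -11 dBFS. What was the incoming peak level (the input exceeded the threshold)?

-8 dBFS

Before make-up, the level was -11 − 3 = -14 dBFS.
That's 4 dB above the -18 dBFS threshold.
Input overshoot = R × output overshoot = 10 dB → input = -18 + 10 = -8 dBFS.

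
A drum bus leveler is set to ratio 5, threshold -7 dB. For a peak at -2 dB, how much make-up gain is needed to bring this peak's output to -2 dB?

4 dB

The peak compresses to -7 + 5/5 = -6 dB.
To reach -2 dB requires -2 − (-6) = 4 dB of make-up.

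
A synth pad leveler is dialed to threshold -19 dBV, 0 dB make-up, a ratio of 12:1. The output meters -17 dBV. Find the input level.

Post-compression overshoot = -17 − (-19) = 2 dB.
Before 12:1 compression the overshoot was 2 × 12 = 24 dB, so input = -19 + 24 = 5 dBV.

5 dBV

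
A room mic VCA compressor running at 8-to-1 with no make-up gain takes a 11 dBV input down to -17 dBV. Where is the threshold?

-21 dBV

Input is 32 dB above T (since output overshoot × R = input overshoot: (-17 − T)·8 = 11 − T gives T = -21 dBV).
Check: -21 + (11 − (-21))/8 = -21 + 4 = -17 dBV. ✓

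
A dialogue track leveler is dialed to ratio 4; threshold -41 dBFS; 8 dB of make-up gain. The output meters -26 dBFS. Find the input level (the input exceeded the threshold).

-13 dBFS

Stripping the +8 dB make-up gives -34 dBFS at the gain stage.
That's 7 dB above the -41 dBFS threshold.
Before 4:1 compression the overshoot was 7 × 4 = 28 dB, so input = -41 + 28 = -13 dBFS.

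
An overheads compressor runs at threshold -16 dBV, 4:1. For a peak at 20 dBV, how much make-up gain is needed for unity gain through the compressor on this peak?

27 dB

The peak compresses to -16 + 36/4 = -7 dBV.
To reach 20 dBV requires 20 − (-7) = 27 dB of make-up.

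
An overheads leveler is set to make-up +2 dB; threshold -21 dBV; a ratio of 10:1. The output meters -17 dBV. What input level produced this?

-1 dBV

Stripping the +2 dB make-up gives -19 dBV at the gain stage.
Post-compression overshoot = -19 − (-21) = 2 dB.
Undo the ratio: input overshoot = 2 × 10 = 20 dB, giving input = -1 dBV.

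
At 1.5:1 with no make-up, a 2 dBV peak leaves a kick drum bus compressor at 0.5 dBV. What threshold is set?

-2.5 dBV

Gain reduction = 2 − 0.5 = 1.5 dB; output overshoot = GR / (R − 1) = 1.5 / 0.5 = 3 dB.
Threshold = output − output overshoot = 0.5 − 3 = -2.5 dBV.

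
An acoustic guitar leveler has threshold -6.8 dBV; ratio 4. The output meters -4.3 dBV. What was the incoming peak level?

3.2 dBV

Post-compression overshoot = -4.3 − (-6.8) = 2.5 dB.
Undo the ratio: input overshoot = 2.5 × 4 = 10 dB, giving input = 3.2 dBV.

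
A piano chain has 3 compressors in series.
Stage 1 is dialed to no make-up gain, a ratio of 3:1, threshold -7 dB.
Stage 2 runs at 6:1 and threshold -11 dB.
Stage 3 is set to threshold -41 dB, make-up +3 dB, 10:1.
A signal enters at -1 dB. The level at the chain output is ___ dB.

Stage 1: -1 dB is 6 dB over -7 dB; at 3:1 that becomes 2 dB over, giving -5 dB.
Stage 2: overshoot 6 dB → 6/6 = 1 dB → -10 dB.
Stage 3: -10 dB is 31 dB over -41 dB; at 10:1 that becomes 3.1 dB over, giving -37.9 dB; +3 dB make-up → -34.9 dB.

-34.9 dB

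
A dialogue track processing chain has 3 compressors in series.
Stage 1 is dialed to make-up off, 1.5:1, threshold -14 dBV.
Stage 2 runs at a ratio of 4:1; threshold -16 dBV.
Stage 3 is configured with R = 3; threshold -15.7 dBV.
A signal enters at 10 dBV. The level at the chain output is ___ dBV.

Stage 1: 24 dB above -14 dBV, reduced 1.5:1 to 16 dB above → 2 dBV.
Stage 2: 2 dBV is 18 dB over -16 dBV; at 4:1 that becomes 4.5 dB over, giving -11.5 dBV.
Stage 3: 4.2 dB above -15.7 dBV, reduced 3:1 to 1.4 dB above → -14.3 dBV.

-14.3 dBV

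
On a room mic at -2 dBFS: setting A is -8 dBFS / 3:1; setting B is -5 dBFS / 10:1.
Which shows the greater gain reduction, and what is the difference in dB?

A: overshoot 6 dB → output overshoot 2 dB → GR 4 dB.
B: overshoot 3 dB → output overshoot 0.3 dB → GR 2.7 dB.
A reduces 1.3 dB more.

A, by 1.3 dB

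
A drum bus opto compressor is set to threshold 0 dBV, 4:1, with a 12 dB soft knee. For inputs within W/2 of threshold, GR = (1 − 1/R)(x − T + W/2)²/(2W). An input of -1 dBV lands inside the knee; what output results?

x − T + W/2 = -1 − 0 + 6 = 5.
GR = (1 − 1/4) × 5² / 24 = 0.75 × 25 / 24 = 0.78125 dB.
Output = -1 − 0.78125 = -1.78125 dBV.

-1.78125 dBV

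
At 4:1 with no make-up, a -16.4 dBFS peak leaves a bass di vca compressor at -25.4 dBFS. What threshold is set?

Input is 12 dB above T (since output overshoot × R = input overshoot: (-25.4 − T)·4 = -16.4 − T gives T = -28.4 dBFS).
Check: -28.4 + (-16.4 − (-28.4))/4 = -28.4 + 3 = -25.4 dBFS. ✓

-28.4 dBFS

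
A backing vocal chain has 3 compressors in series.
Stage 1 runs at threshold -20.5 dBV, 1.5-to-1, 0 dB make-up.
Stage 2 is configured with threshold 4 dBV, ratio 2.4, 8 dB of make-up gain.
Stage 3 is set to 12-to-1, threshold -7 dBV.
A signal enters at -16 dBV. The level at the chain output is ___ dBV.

-9.5 dBV

Stage 1: overshoot 4.5 dB → 4.5/1.5 = 3 dB → -17.5 dBV.
Stage 2: below threshold (-17.5 ≤ 4); passes unchanged; make-up brings it to -9.5 dBV.
Stage 3: -9.5 dBV is at or below the -7 dBV threshold — no compression; output -9.5 dBV.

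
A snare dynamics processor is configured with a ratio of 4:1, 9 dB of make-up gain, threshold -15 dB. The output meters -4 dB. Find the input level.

Remove make-up: -4 − 9 = -13 dB.
That's 2 dB above the -15 dB threshold.
Input overshoot = R × output overshoot = 8 dB → input = -15 + 8 = -7 dB.

-7 dB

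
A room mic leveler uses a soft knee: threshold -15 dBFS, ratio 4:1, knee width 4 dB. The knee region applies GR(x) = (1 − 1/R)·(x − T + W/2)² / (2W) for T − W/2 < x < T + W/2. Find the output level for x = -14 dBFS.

x − T + W/2 = -14 − (-15) + 2 = 3.
GR = (1 − 1/4) × 3² / 8 = 0.75 × 9 / 8 = 0.84375 dB.
Output = -14 − 0.84375 = -14.84375 dBFS.

-14.84375 dBFS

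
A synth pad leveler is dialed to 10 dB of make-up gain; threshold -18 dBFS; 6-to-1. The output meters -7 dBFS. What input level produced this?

-12 dBFS

Remove make-up: -7 − 10 = -17 dBFS.
Post-compression overshoot = -17 − (-18) = 1 dB.
Input overshoot = R × output overshoot = 6 dB → input = -18 + 6 = -12 dBFS.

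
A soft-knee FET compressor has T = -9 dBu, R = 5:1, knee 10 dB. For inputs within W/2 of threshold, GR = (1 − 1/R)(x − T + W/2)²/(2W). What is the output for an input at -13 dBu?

x − T + W/2 = -13 − (-9) + 5 = 1.
GR = (1 − 1/5) × 1² / 20 = 0.8 × 1 / 20 = 0.04 dB.
Output = -13 − 0.04 = -13.04 dBu.

-13.04 dBu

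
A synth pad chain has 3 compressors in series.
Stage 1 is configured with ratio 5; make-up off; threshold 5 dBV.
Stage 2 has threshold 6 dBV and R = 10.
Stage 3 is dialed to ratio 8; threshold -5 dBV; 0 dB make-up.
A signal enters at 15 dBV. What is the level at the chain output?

-3.6125 dBV

Stage 1: 10 dB above 5 dBV, reduced 5:1 to 2 dB above → 7 dBV.
Stage 2: 1 dB above 6 dBV, reduced 10:1 to 0.1 dB above → 6.1 dBV.
Stage 3: overshoot 11.1 dB → 11.1/8 = 1.3875 dB → -3.6125 dBV.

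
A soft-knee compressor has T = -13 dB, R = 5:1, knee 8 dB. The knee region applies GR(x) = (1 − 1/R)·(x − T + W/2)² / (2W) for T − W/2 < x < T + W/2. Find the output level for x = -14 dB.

x − T + W/2 = -14 − (-13) + 4 = 3.
GR = (1 − 1/5) × 3² / 16 = 0.8 × 9 / 16 = 0.45 dB.
Output = -14 − 0.45 = -14.45 dB.

-14.45 dB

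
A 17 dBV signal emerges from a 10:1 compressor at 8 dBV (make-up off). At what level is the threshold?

7 dBV

Input is 10 dB above T (since output overshoot × R = input overshoot: (8 − T)·10 = 17 − T gives T = 7 dBV).
Check: 7 + (17 − 7)/10 = 7 + 1 = 8 dBV. ✓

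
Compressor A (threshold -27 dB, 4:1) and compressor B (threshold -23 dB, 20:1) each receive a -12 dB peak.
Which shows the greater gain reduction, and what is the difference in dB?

A: GR = 15 − 15/4 = 11.25 dB.
B: GR = 11 − 11/20 = 10.45 dB.
Difference: 0.8 dB in favour of A.

A, by 0.8 dB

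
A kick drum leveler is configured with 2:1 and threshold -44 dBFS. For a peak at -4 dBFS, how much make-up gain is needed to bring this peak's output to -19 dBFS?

5 dB

The peak compresses to -44 + 40/2 = -24 dBFS.
To reach -19 dBFS requires -19 − (-24) = 5 dB of make-up.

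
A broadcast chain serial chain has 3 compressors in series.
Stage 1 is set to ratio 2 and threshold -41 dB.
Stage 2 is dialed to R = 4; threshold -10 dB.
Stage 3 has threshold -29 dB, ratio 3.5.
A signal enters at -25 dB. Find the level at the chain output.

-33 dB

Stage 1: 16 dB above -41 dB, reduced 2:1 to 8 dB above → -33 dB.
Stage 2: below threshold (-33 ≤ -10); passes unchanged; output -33 dB.
Stage 3: -33 dB ≤ -29 dB, so stage 3 doesn't engage; output -33 dB.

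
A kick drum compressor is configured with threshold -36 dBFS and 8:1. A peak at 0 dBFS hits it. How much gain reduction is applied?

Overshoot = 0 − (-36) = 36 dB.
A 8:1 ratio leaves 4.5 dB of that excess.
So the signal is attenuated by 36 − 4.5 = 31.5 dB.

31.5 dB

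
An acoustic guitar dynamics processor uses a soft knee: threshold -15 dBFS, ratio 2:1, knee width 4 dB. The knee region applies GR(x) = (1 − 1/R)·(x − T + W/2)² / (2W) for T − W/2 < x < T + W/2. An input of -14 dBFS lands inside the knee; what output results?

x − T + W/2 = -14 − (-15) + 2 = 3.
GR = (1 − 1/2) × 3² / 8 = 0.5 × 9 / 8 = 0.5625 dB.
Output = -14 − 0.5625 = -14.5625 dBFS.

-14.5625 dBFS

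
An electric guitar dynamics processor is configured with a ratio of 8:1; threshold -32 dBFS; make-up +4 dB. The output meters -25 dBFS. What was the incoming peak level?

-8 dBFS

Stripping the +4 dB make-up gives -29 dBFS at the gain stage.
The compressed level sits -29 − (-32) = 3 dB over threshold.
Before 8:1 compression the overshoot was 3 × 8 = 24 dB, so input = -32 + 24 = -8 dBFS.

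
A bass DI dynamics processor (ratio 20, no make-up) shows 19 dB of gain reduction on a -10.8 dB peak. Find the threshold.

Input is 20 dB above T (since output overshoot × R = input overshoot: (-29.8 − T)·20 = -10.8 − T gives T = -30.8 dB).
Check: -30.8 + (-10.8 − (-30.8))/20 = -30.8 + 1 = -29.8 dB. ✓

-30.8 dB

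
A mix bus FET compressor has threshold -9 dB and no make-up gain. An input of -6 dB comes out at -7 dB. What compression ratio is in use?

1.5:1

Input overshoot = -6 − (-9) = 3 dB; output overshoot = -7 − (-9) = 2 dB.
Ratio = 3 / 2 = 1.5.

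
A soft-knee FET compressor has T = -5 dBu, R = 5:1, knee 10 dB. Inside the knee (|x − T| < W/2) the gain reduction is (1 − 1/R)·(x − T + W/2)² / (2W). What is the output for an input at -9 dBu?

x − T + W/2 = -9 − (-5) + 5 = 1.
GR = (1 − 1/5) × 1² / 20 = 0.8 × 1 / 20 = 0.04 dB.
Output = -9 − 0.04 = -9.04 dBu.

-9.04 dBu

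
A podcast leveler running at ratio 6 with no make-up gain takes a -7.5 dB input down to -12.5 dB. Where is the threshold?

-13.5 dB

Gain reduction = -7.5 − (-12.5) = 5 dB; output overshoot = GR / (R − 1) = 5 / 5 = 1 dB.
Threshold = output − output overshoot = -12.5 − 1 = -13.5 dB.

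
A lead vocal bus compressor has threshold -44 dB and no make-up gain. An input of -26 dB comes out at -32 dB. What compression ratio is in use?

1.5:1

Input overshoot = -26 − (-44) = 18 dB; output overshoot = -32 − (-44) = 12 dB.
Ratio = 18 / 12 = 1.5.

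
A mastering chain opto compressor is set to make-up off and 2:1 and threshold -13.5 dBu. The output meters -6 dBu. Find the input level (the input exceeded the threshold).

1.5 dBu

Post-compression overshoot = -6 − (-13.5) = 7.5 dB.
Undo the ratio: input overshoot = 7.5 × 2 = 15 dB, giving input = 1.5 dBu.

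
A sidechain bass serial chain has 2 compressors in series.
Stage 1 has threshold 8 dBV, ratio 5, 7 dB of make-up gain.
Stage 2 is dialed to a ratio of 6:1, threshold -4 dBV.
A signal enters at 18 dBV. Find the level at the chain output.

-0.5 dBV

Stage 1: overshoot 10 dB → 10/5 = 2 dB → 10 dBV; +7 dB make-up → 17 dBV.
Stage 2: overshoot 21 dB → 21/6 = 3.5 dB → -0.5 dBV.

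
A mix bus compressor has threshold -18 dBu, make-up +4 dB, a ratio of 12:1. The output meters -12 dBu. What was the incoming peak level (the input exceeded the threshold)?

6 dBu

Before make-up, the level was -12 − 4 = -16 dBu.
Post-compression overshoot = -16 − (-18) = 2 dB.
Input overshoot = R × output overshoot = 24 dB → input = -18 + 24 = 6 dBu.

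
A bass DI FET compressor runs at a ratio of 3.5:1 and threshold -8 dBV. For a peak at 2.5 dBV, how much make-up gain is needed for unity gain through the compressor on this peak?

Overshoot 10.5 dB → 10.5/3.5 = 3 dB after compression, so the compressed level is -8 + 3 = -5 dBV.
Make-up = target − compressed = 2.5 − (-5) = 7.5 dB.

7.5 dB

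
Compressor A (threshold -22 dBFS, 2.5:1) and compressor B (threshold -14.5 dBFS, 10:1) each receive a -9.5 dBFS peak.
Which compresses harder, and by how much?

A: overshoot 12.5 dB → output overshoot 5 dB → GR 7.5 dB.
B: overshoot 5 dB → output overshoot 0.5 dB → GR 4.5 dB.
A reduces 3 dB more.

A, by 3 dB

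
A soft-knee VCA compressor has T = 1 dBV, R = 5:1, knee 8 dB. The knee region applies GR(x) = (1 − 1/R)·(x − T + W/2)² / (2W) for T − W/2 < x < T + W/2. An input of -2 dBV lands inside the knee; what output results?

-2.05 dBV

x − T + W/2 = -2 − 1 + 4 = 1.
GR = (1 − 1/5) × 1² / 16 = 0.8 × 1 / 16 = 0.05 dB.
Output = -2 − 0.05 = -2.05 dBV.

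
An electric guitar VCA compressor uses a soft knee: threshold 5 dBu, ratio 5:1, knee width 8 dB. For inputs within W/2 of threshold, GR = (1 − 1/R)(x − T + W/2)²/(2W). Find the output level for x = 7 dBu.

x − T + W/2 = 7 − 5 + 4 = 6.
GR = (1 − 1/5) × 6² / 16 = 0.8 × 36 / 16 = 1.8 dB.
Output = 7 − 1.8 = 5.2 dBu.

5.2 dBu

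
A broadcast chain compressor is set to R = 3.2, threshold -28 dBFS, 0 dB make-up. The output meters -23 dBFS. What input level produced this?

-12 dBFS

Post-compression overshoot = -23 − (-28) = 5 dB.
Before 3.2:1 compression the overshoot was 5 × 3.2 = 16 dB, so input = -28 + 16 = -12 dBFS.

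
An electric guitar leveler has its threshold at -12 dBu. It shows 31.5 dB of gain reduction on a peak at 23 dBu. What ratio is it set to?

Input overshoot = 23 − (-12) = 35 dB.
Output overshoot = 35 − 31.5 = 3.5 dB.
Ratio = input overshoot / output overshoot = 35 / 3.5 = 10.

10:1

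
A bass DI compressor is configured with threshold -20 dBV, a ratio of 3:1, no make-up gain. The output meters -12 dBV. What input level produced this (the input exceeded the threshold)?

4 dBV

Post-compression overshoot = -12 − (-20) = 8 dB.
Before 3:1 compression the overshoot was 8 × 3 = 24 dB, so input = -20 + 24 = 4 dBV.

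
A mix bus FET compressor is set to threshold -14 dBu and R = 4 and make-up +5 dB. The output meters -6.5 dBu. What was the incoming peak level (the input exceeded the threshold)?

-4 dBu

Remove make-up: -6.5 − 5 = -11.5 dBu.
That's 2.5 dB above the -14 dBu threshold.
Undo the ratio: input overshoot = 2.5 × 4 = 10 dB, giving input = -4 dBu.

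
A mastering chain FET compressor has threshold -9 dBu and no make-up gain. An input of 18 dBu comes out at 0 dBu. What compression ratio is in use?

Input overshoot = 18 − (-9) = 27 dB; output overshoot = 0 − (-9) = 9 dB.
Ratio = 27 / 9 = 3.

3:1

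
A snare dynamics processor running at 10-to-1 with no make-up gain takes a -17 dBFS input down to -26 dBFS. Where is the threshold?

-27 dBFS

Let T be the threshold. Output overshoot = (input overshoot)/R, so -26 − T = (-17 − T)/10.
10·(-26 − T) = -17 − T → 9·T = -260 − (-17) = -243.
T = -243/9 = -27 dBFS.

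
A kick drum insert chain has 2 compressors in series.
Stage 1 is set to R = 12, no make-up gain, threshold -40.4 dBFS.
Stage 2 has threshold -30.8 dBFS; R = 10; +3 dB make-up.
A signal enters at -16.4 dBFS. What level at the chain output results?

-35.4 dBFS

Stage 1: overshoot 24 dB → 24/12 = 2 dB → -38.4 dBFS.
Stage 2: -38.4 dBFS ≤ -30.8 dBFS, so stage 2 doesn't engage; make-up brings it to -35.4 dBFS.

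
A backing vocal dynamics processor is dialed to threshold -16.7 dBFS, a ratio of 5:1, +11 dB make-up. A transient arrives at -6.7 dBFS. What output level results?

The input is 10 dB above the -16.7 dBFS threshold.
The 10 dB excess becomes 2 dB after 5:1 reduction.
So the level is -16.7 + 2 = -14.7 dBFS; make-up adds 11 dB, giving -3.7 dBFS.

-3.7 dBFS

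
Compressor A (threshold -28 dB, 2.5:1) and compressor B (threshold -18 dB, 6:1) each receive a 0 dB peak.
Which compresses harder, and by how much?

A: GR = 28 − 28/2.5 = 16.8 dB.
B: GR = 18 − 18/6 = 15 dB.
A reduces 1.8 dB more.

A, by 1.8 dB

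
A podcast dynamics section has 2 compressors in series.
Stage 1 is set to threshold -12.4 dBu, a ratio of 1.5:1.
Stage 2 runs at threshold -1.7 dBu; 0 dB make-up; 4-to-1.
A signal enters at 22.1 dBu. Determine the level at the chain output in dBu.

1.375 dBu

Stage 1: overshoot 34.5 dB → 34.5/1.5 = 23 dB → 10.6 dBu.
Stage 2: 10.6 dBu is 12.3 dB over -1.7 dBu; at 4:1 that becomes 3.075 dB over, giving 1.375 dBu.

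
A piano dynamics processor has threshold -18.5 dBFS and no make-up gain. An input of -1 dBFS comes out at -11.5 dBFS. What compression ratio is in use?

2.5:1

Input overshoot = -1 − (-18.5) = 17.5 dB; output overshoot = -11.5 − (-18.5) = 7 dB.
Ratio = 17.5 / 7 = 2.5.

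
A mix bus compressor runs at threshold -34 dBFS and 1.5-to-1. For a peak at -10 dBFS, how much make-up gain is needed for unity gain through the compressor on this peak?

8 dB

The peak compresses to -34 + 24/1.5 = -18 dBFS.
To reach -10 dBFS requires -10 − (-18) = 8 dB of make-up.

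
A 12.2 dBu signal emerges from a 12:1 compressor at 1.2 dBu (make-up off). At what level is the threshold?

Let T be the threshold. Output overshoot = (input overshoot)/R, so 1.2 − T = (12.2 − T)/12.
12·(1.2 − T) = 12.2 − T → 11·T = 14.4 − 12.2 = 2.2.
T = 2.2/11 = 0.2 dBu.

0.2 dBu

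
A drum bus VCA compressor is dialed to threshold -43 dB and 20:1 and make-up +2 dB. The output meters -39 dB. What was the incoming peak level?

Remove make-up: -39 − 2 = -41 dB.
The compressed level sits -41 − (-43) = 2 dB over threshold.
Undo the ratio: input overshoot = 2 × 20 = 40 dB, giving input = -3 dB.

-3 dB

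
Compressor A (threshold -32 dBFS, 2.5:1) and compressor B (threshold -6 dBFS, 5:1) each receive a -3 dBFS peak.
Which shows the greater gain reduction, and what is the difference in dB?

A: overshoot 29 dB → output overshoot 11.6 dB → GR 17.4 dB.
B: overshoot 3 dB → output overshoot 0.6 dB → GR 2.4 dB.
A reduces 15 dB more.

A, by 15 dB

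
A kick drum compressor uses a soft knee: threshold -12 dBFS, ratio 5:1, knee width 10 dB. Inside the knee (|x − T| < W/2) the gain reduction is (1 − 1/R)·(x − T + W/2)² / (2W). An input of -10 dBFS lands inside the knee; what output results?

-11.96 dBFS

x − T + W/2 = -10 − (-12) + 5 = 7.
GR = (1 − 1/5) × 7² / 20 = 0.8 × 49 / 20 = 1.96 dB.
Output = -10 − 1.96 = -11.96 dBFS.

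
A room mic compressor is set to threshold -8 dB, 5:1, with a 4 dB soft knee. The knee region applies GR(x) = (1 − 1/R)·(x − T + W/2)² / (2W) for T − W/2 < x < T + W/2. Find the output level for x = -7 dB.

-7.9 dB

x − T + W/2 = -7 − (-8) + 2 = 3.
GR = (1 − 1/5) × 3² / 8 = 0.8 × 9 / 8 = 0.9 dB.
Output = -7 − 0.9 = -7.9 dB.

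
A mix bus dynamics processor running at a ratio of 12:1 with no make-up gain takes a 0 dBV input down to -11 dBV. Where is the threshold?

Let T be the threshold. Output overshoot = (input overshoot)/R, so -11 − T = (0 − T)/12.
12·(-11 − T) = 0 − T → 11·T = -132 − 0 = -132.
T = -132/11 = -12 dBV.

-12 dBV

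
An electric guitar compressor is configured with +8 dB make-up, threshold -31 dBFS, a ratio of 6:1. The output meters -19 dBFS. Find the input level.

-7 dBFS

Before make-up, the level was -19 − 8 = -27 dBFS.
The compressed level sits -27 − (-31) = 4 dB over threshold.
Undo the ratio: input overshoot = 4 × 6 = 24 dB, giving input = -7 dBFS.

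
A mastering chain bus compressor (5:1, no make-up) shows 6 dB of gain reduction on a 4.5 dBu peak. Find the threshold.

-3 dBu

Let T be the threshold. Output overshoot = (input overshoot)/R, so -1.5 − T = (4.5 − T)/5.
5·(-1.5 − T) = 4.5 − T → 4·T = -7.5 − 4.5 = -12.
T = -12/4 = -3 dBu.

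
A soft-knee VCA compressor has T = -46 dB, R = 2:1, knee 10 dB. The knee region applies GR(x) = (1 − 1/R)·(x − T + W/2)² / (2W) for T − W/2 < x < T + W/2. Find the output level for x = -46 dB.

x − T + W/2 = -46 − (-46) + 5 = 5.
GR = (1 − 1/2) × 5² / 20 = 0.5 × 25 / 20 = 0.625 dB.
Output = -46 − 0.625 = -46.625 dB.

-46.625 dB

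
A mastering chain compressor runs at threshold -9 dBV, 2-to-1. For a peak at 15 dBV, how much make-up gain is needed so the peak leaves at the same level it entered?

Overshoot 24 dB → 24/2 = 12 dB after compression, so the compressed level is -9 + 12 = 3 dBV.
Make-up = target − compressed = 15 − 3 = 12 dB.

12 dB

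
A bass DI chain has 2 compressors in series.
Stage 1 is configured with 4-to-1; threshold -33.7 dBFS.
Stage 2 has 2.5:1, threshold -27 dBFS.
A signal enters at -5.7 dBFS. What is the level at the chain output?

Stage 1: 28 dB above -33.7 dBFS, reduced 4:1 to 7 dB above → -26.7 dBFS.
Stage 2: overshoot 0.3 dB → 0.3/2.5 = 0.12 dB → -26.88 dBFS.

-26.88 dBFS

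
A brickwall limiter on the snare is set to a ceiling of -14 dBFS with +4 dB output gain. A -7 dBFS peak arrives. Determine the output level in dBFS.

-10 dBFS

At ∞:1, everything above -14 dBFS is held at the ceiling.
Output gain then adds 4 dB: -14 + 4 = -10 dBFS.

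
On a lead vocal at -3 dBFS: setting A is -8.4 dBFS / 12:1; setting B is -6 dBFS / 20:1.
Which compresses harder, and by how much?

A, by 2.1 dB

A: GR = 5.4 − 5.4/12 = 4.95 dB.
B: GR = 3 − 3/20 = 2.85 dB.
A reduces 2.1 dB more.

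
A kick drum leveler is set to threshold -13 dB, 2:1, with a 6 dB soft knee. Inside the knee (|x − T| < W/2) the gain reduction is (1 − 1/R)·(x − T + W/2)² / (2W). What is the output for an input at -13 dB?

x − T + W/2 = -13 − (-13) + 3 = 3.
GR = (1 − 1/2) × 3² / 12 = 0.5 × 9 / 12 = 0.375 dB.
Output = -13 − 0.375 = -13.375 dB.

-13.375 dB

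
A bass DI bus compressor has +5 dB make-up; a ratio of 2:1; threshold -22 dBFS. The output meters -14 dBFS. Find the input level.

-16 dBFS

Remove make-up: -14 − 5 = -19 dBFS.
That's 3 dB above the -22 dBFS threshold.
Undo the ratio: input overshoot = 3 × 2 = 6 dB, giving input = -16 dBFS.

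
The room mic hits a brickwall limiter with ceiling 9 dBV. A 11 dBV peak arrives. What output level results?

The limiter clamps the peak to its 9 dBV ceiling.

9 dBV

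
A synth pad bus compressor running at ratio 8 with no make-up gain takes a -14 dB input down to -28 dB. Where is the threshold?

-30 dB

Gain reduction = -14 − (-28) = 14 dB; output overshoot = GR / (R − 1) = 14 / 7 = 2 dB.
Threshold = output − output overshoot = -28 − 2 = -30 dB.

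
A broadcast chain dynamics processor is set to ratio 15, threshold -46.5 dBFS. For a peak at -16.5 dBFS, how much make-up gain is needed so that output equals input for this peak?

Without make-up, output = threshold + overshoot/15 = -46.5 + 2 = -44.5 dBFS.
Gap to target: 28 dB.

28 dB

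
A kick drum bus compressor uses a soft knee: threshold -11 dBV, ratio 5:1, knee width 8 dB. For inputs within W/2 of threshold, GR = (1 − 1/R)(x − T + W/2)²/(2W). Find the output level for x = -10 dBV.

-11.25 dBV

x − T + W/2 = -10 − (-11) + 4 = 5.
GR = (1 − 1/5) × 5² / 16 = 0.8 × 25 / 16 = 1.25 dB.
Output = -10 − 1.25 = -11.25 dBV.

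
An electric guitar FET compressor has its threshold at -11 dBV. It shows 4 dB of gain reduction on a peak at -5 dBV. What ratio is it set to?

3:1

Input overshoot = -5 − (-11) = 6 dB.
Output overshoot = 6 − 4 = 2 dB.
Ratio = input overshoot / output overshoot = 6 / 2 = 3.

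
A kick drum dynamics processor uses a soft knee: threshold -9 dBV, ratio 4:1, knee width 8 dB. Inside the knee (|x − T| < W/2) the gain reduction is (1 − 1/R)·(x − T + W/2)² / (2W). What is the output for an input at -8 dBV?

-9.171875 dBV

x − T + W/2 = -8 − (-9) + 4 = 5.
GR = (1 − 1/4) × 5² / 16 = 0.75 × 25 / 16 = 1.171875 dB.
Output = -8 − 1.171875 = -9.171875 dBV.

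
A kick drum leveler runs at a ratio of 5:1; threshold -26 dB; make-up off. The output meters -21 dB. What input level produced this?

-1 dB

That's 5 dB above the -26 dB threshold.
Before 5:1 compression the overshoot was 5 × 5 = 25 dB, so input = -26 + 25 = -1 dB.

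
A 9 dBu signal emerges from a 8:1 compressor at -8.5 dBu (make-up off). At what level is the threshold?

-11 dBu

Gain reduction = 9 − (-8.5) = 17.5 dB; output overshoot = GR / (R − 1) = 17.5 / 7 = 2.5 dB.
Threshold = output − output overshoot = -8.5 − 2.5 = -11 dBu.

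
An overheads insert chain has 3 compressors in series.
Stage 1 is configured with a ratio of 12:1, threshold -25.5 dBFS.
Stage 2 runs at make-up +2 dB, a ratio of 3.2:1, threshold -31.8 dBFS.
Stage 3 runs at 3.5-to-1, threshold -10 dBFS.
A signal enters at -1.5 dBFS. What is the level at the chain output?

Stage 1: -1.5 dBFS is 24 dB over -25.5 dBFS; at 12:1 that becomes 2 dB over, giving -23.5 dBFS.
Stage 2: overshoot 8.3 dB → 8.3/3.2 = 2.59375 dB → -29.20625 dBFS; +2 dB make-up → -27.20625 dBFS.
Stage 3: -27.20625 dBFS is at or below the -10 dBFS threshold — no compression; output -27.20625 dBFS.

-27.20625 dBFS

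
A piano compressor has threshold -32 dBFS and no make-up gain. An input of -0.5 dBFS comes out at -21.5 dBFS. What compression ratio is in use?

Input overshoot = -0.5 − (-32) = 31.5 dB; output overshoot = -21.5 − (-32) = 10.5 dB.
Ratio = 31.5 / 10.5 = 3.

3:1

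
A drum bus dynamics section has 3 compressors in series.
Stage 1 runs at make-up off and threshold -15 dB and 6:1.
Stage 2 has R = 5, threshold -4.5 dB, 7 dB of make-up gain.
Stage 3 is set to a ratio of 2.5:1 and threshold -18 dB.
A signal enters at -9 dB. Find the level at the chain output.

-13.6 dB

Stage 1: -9 dB is 6 dB over -15 dB; at 6:1 that becomes 1 dB over, giving -14 dB.
Stage 2: below threshold (-14 ≤ -4.5); passes unchanged; make-up brings it to -7 dB.
Stage 3: -7 dB is 11 dB over -18 dB; at 2.5:1 that becomes 4.4 dB over, giving -13.6 dB.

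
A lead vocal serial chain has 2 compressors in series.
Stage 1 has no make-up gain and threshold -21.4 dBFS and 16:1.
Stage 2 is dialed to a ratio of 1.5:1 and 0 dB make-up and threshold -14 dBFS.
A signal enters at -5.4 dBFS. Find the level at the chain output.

-20.4 dBFS

Stage 1: overshoot 16 dB → 16/16 = 1 dB → -20.4 dBFS.
Stage 2: -20.4 dBFS ≤ -14 dBFS, so stage 2 doesn't engage; output -20.4 dBFS.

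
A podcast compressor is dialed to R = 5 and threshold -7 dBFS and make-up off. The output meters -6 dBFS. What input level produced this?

That's 1 dB above the -7 dBFS threshold.
Undo the ratio: input overshoot = 1 × 5 = 5 dB, giving input = -2 dBFS.

-2 dBFS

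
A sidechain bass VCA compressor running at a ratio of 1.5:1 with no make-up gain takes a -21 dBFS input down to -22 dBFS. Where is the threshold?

Let T be the threshold. Output overshoot = (input overshoot)/R, so -22 − T = (-21 − T)/1.5.
1.5·(-22 − T) = -21 − T → 0.5·T = -33 − (-21) = -12.
T = -12/0.5 = -24 dBFS.

-24 dBFS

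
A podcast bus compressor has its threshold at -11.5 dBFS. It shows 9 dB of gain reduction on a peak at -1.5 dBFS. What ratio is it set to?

10:1

Input overshoot = -1.5 − (-11.5) = 10 dB.
Output overshoot = 10 − 9 = 1 dB.
Ratio = input overshoot / output overshoot = 10 / 1 = 10.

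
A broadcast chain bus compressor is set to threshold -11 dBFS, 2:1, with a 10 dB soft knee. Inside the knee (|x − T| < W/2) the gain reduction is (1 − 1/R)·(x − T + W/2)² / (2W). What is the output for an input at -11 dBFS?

-11.625 dBFS

x − T + W/2 = -11 − (-11) + 5 = 5.
GR = (1 − 1/2) × 5² / 20 = 0.5 × 25 / 20 = 0.625 dB.
Output = -11 − 0.625 = -11.625 dBFS.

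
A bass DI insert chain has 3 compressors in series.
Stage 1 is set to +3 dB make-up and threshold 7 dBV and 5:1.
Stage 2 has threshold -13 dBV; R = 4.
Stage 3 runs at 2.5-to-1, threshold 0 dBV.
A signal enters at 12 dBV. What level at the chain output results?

-7 dBV

Stage 1: 12 dBV is 5 dB over 7 dBV; at 5:1 that becomes 1 dB over, giving 8 dBV; +3 dB make-up → 11 dBV.
Stage 2: overshoot 24 dB → 24/4 = 6 dB → -7 dBV.
Stage 3: -7 dBV ≤ 0 dBV, so stage 3 doesn't engage; output -7 dBV.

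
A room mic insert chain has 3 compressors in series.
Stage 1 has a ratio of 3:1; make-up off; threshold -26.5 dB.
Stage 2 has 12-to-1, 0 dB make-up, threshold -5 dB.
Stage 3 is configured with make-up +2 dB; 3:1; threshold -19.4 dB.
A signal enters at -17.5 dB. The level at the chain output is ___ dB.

Stage 1: overshoot 9 dB → 9/3 = 3 dB → -23.5 dB.
Stage 2: below threshold (-23.5 ≤ -5); passes unchanged; output -23.5 dB.
Stage 3: -23.5 dB is at or below the -19.4 dB threshold — no compression; make-up brings it to -21.5 dB.

-21.5 dB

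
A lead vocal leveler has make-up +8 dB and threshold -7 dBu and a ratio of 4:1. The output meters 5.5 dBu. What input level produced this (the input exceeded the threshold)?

11 dBu

Before make-up, the level was 5.5 − 8 = -2.5 dBu.
That's 4.5 dB above the -7 dBu threshold.
Before 4:1 compression the overshoot was 4.5 × 4 = 18 dB, so input = -7 + 18 = 11 dBu.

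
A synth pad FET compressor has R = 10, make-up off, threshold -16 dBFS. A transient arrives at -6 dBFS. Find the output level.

-15 dBFS

Overshoot: -6 − (-16) = 10 dB.
The 10 dB excess becomes 1 dB after 10:1 reduction.
Output = -16 + 1 = -15 dBFS.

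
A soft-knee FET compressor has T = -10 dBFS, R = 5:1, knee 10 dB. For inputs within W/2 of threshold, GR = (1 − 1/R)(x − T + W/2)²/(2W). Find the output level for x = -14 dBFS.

x − T + W/2 = -14 − (-10) + 5 = 1.
GR = (1 − 1/5) × 1² / 20 = 0.8 × 1 / 20 = 0.04 dB.
Output = -14 − 0.04 = -14.04 dBFS.

-14.04 dBFS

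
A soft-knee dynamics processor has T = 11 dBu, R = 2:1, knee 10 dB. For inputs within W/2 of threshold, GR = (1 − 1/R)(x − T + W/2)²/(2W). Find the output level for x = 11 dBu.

x − T + W/2 = 11 − 11 + 5 = 5.
GR = (1 − 1/2) × 5² / 20 = 0.5 × 25 / 20 = 0.625 dB.
Output = 11 − 0.625 = 10.375 dBu.

10.375 dBu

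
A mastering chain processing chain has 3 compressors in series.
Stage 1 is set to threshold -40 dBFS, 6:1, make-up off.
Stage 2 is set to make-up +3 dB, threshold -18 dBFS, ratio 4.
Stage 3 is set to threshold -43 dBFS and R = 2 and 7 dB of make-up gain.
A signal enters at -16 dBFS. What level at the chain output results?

Stage 1: -16 dBFS is 24 dB over -40 dBFS; at 6:1 that becomes 4 dB over, giving -36 dBFS.
Stage 2: below threshold (-36 ≤ -18); passes unchanged; make-up brings it to -33 dBFS.
Stage 3: 10 dB above -43 dBFS, reduced 2:1 to 5 dB above → -38 dBFS; +7 dB make-up → -31 dBFS.

-31 dBFS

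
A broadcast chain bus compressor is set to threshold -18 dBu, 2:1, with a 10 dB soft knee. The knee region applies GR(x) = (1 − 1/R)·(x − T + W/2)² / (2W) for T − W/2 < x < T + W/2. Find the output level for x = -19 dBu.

x − T + W/2 = -19 − (-18) + 5 = 4.
GR = (1 − 1/2) × 4² / 20 = 0.5 × 16 / 20 = 0.4 dB.
Output = -19 − 0.4 = -19.4 dBu.

-19.4 dBu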